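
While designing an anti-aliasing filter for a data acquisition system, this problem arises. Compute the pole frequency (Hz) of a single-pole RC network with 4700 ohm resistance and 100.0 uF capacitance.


Cutoff frequency of a first-order RC filter:
fc = 1 / (2 * pi * R * C)
C = 100.0 uF = 0.0001 F
fc = 1 / (2 * pi * 4700 * 0.0001)
   = 1 / 2.9530970943744
   = 0.338628 Hz

0.338628 Hz


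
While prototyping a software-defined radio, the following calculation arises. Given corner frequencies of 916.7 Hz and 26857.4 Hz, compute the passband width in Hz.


Bandwidth is the difference of -3dB frequencies:
BW = f_high - f_low
   = 26857.4 - 916.7
   = 25940.7 Hz

25940.7 Hz


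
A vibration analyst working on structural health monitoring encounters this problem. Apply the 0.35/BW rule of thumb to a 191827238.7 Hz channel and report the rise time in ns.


Rise time from bandwidth relationship:
tr = 0.35 / BW
   = 0.35 / 191827238.7
   = 1.824558401e-09 s
   = 1.8246 ns

1.8246 ns


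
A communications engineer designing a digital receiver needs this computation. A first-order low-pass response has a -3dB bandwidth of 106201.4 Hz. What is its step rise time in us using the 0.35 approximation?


Rise time from bandwidth relationship:
tr = 0.35 / BW
   = 0.35 / 106201.4
   = 3.295625105e-06 s
   = 3.2956 us

3.2956 us


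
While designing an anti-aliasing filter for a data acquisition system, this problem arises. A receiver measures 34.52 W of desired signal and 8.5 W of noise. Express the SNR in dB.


SNR in decibels:
SNR = 10 * log10(Ps / Pn)
    = 10 * log10(34.52 / 8.5)
    = 10 * log10(4.0612)
    = 10 * 0.6087
    = 6.09 dB

6.09 dB


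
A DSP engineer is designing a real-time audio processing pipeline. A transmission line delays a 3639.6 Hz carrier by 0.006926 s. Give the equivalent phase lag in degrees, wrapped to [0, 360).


Phase shift from frequency and time delay:
phi = 360 * f * t_delay
    = 360 * 3639.6 * 0.006926
    = 9074.83 degrees
    mod 360 = 74.83 degrees

74.83 degrees


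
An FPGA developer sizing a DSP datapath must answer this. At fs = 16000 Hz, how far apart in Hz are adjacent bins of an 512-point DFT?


DFT frequency resolution:
df = fs / N
   = 16000 / 512
   = 31.25 Hz

31.25 Hz


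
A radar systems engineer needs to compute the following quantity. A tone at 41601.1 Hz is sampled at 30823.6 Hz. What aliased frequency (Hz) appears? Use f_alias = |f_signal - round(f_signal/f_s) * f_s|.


Compute the nearest integer multiple of fs to the signal:
n = round(41601.1 / 30823.6) = 1
f_alias = |41601.1 - 1 * 30823.6|
        = |41601.1 - 30823.6|
        = 10777.5 Hz

10777.5


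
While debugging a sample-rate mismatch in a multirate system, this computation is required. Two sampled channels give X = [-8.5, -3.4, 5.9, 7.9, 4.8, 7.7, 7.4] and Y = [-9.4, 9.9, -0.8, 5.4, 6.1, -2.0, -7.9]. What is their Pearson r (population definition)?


Pearson correlation coefficient (population):
r = cov(X,Y) / (std(X) * std(Y))
Mean X = 3.1143, Mean Y = 0.1857
Cov(X,Y) = 5.078776
Std(X) = 5.978874, Std(Y) = 6.756463
r = 0.1257

0.1257


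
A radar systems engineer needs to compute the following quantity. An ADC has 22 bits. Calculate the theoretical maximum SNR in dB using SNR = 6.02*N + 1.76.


Theoretical SNR for a full-scale sinusoid:
SNR = 6.02 * N + 1.76
    = 6.02 * 22 + 1.76
    = 132.44 + 1.76
    = 134.2 dB

134.2 dB


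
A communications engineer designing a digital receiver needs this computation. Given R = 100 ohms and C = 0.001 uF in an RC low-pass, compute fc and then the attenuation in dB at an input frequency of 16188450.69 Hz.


Step 1 — cutoff frequency:
fc = 1 / (2*pi*R*C)
C = 0.001 uF = 1e-09 F
fc = 1 / (2*pi*100*1e-09)
   = 1591549.431 Hz

Step 2 — magnitude at f = 16188450.69 Hz:
|H(f)| = 1 / sqrt(1 + (f/fc)^2)
f/fc = 16188450.69 / 1591549.431 = 10.171504
|H| = 1 / sqrt(1 + 103.459494) = 0.0978422
|H|_dB = 20*log10(0.0978422) = -20.19 dB

fc = 1591549.431 Hz; |H(16188450.69 Hz)| = -20.19 dB


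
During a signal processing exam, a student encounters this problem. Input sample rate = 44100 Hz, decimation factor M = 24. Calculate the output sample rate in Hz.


Decimation reduces the sample rate:
fs_out = fs_in / M
       = 44100 / 24
       = 1837.5 Hz

1837.5 Hz


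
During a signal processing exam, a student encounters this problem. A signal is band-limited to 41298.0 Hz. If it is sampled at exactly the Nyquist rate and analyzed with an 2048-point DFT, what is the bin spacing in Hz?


Step 1 — Nyquist sampling rate:
fs = 2 * fmax = 2 * 41298.0 = 82596.0 Hz

Step 2 — DFT bin spacing:
df = fs / N = 82596.0 / 2048 = 40.3301 Hz

40.3301 Hz


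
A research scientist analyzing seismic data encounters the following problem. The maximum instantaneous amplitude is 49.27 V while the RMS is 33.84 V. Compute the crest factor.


Crest factor is the ratio of peak to RMS:
CF = V_peak / V_rms
   = 49.27 / 33.84
   = 1.456

1.456


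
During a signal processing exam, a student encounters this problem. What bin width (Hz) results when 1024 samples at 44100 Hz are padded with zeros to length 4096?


Frequency resolution after zero-padding:
N_padded = 1024 * 4 = 4096
df = fs / N_padded
   = 44100 / 4096
   = 10.7666 Hz

10.7666 Hz


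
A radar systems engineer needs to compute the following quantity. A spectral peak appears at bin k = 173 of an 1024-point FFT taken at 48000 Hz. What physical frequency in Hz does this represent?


Frequency of DFT bin k:
f_k = k * fs / N
    = 173 * 48000 / 1024
    = 8304000 / 1024
    = 8109.375 Hz

8109.375 Hz


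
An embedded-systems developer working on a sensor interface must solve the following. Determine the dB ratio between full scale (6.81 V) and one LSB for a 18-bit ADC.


Dynamic range from full-scale to LSB:
V_min = V_max / 2^bits = 6.81 / 2^18
DR = 20 * log10(V_max / V_min)
   = 20 * log10(2^18)
   = 20 * 18 * log10(2)
   = 108.37 dB

108.37 dB


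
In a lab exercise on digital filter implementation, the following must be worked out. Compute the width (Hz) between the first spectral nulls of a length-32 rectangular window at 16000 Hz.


Main lobe width for a rectangular window:
Width = 2 * fs / N
      = 2 * 16000 / 32
      = 32000 / 32
      = 1000.0 Hz

1000.0 Hz


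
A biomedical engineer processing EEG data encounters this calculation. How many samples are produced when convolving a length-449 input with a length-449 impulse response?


Linear convolution output length:
L = N + M - 1
  = 449 + 449 - 1
  = 897 samples

897


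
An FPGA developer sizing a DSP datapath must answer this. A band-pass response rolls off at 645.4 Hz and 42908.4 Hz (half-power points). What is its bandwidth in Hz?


Bandwidth is the difference of -3dB frequencies:
BW = f_high - f_low
   = 42908.4 - 645.4
   = 42263.0 Hz

42263.0 Hz


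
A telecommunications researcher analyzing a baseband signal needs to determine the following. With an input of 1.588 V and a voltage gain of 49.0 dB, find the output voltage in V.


Output voltage from dB gain:
V_out = V_in * 10^(gain_dB / 20)
      = 1.588 * 10^(49.0 / 20)
      = 1.588 * 281.838293
      = 447.5592 V

447.5592 V


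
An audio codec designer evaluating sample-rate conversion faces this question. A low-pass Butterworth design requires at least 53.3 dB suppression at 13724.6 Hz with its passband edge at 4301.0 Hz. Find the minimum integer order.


Butterworth filter order formula:
n = log10(10^(A/10) - 1) / (2 * log10(f_stop/f_pass))
10^(53.3/10) - 1 = 213795.209
f_stop/f_pass = 13724.6 / 4301.0 = 3.191
n = 5.2884 -> ceil = 6

6


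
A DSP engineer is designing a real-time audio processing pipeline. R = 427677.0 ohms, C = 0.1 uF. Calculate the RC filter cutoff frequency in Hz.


Cutoff frequency of a first-order RC filter:
fc = 1 / (2 * pi * R * C)
C = 0.1 uF = 1e-07 F
fc = 1 / (2 * pi * 427677.0 * 1e-07)
   = 1 / 0.26871738426186
   = 3.721382 Hz

3.721382 Hz


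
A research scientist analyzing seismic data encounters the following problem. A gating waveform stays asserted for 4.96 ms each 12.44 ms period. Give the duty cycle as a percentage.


Duty cycle as a percentage:
DC = (t_on / T) * 100
   = (4.96 / 12.44) * 100
   = 0.398714 * 100
   = 39.87 %

39.87 %


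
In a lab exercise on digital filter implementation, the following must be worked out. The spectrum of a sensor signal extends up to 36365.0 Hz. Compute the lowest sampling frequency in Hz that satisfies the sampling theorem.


The Nyquist rate is twice the maximum frequency component.
fs_min = 2 * fmax
      = 2 * 36365.0
      = 72730.0 Hz

72730.0


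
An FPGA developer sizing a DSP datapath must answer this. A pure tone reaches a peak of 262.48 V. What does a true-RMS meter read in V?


RMS voltage for a sinusoidal waveform:
V_rms = V_peak / sqrt(2)
      = 262.48 / 1.414214
      = 185.601 V

185.601 V


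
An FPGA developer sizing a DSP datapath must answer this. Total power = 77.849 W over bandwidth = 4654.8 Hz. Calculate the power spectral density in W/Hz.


Power spectral density:
PSD = P / BW
    = 77.849 / 4654.8
    = 0.01672446 W/Hz

0.01672446 W/Hz


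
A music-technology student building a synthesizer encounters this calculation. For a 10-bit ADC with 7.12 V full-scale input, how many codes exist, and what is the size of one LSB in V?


Step 1 — number of quantization levels:
L = 2^N = 2^10 = 1024

Step 2 — LSB step size:
delta = Vfs / L
      = 7.12 / 1024
      = 0.00695313 V

Levels = 1024; step size = 0.00695313 V


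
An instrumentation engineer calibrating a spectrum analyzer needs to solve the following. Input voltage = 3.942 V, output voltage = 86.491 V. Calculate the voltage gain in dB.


Voltage gain in dB:
G = 20 * log10(Vout / Vin)
  = 20 * log10(86.491 / 3.942)
  = 20 * log10(21.940893)
  = 20 * 1.341254
  = 26.83 dB

26.83 dB


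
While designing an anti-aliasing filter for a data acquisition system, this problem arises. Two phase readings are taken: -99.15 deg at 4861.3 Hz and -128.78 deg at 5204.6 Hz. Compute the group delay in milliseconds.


Group delay from phase difference:
tau = -d(phi)/d(omega)
d(phi) = -29.63 deg = -0.517141 rad
d(omega) = 2*pi*(5204.6 - 4861.3) = 2157.0175 rad/s
tau = -(-0.517141) / 2157.0175
    = 0.2397 ms

0.2397 ms


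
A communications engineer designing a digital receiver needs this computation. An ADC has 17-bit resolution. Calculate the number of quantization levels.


Number of quantization levels = 2^N
= 2^17
= 131072

131072


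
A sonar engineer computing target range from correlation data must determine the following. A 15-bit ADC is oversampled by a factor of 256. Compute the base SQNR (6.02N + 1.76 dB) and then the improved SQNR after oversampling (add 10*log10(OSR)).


Step 1 — baseline SQNR at Nyquist:
SQNR_base = 6.02*N + 1.76
          = 6.02*15 + 1.76
          = 92.06 dB

Step 2 — oversampling processing gain:
G = 10*log10(OSR) = 10*log10(256) = 24.08 dB

Step 3 — total:
SQNR_total = 92.06 + 24.08 = 116.14 dB

Base SQNR = 92.06 dB; oversampled SQNR = 116.14 dB


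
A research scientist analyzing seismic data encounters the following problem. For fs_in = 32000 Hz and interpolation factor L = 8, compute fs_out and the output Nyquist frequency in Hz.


Step 1 — output sample rate after interpolation by L:
fs_out = L * fs_in = 8 * 32000 = 256000 Hz

Step 2 — Nyquist frequency of the output stream:
f_Nyq = fs_out / 2 = 256000 / 2 = 128000.0 Hz

fs_out = 256000 Hz; f_Nyquist = 128000.0 Hz


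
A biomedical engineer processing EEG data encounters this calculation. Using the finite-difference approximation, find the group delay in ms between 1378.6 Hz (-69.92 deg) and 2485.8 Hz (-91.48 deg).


Group delay from phase difference:
tau = -d(phi)/d(omega)
d(phi) = -21.56 deg = -0.376293 rad
d(omega) = 2*pi*(2485.8 - 1378.6) = 6956.7428 rad/s
tau = -(-0.376293) / 6956.7428
    = 0.0541 ms

0.0541 ms


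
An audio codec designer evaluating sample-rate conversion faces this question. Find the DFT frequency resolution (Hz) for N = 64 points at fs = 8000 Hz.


DFT frequency resolution:
df = fs / N
   = 8000 / 64
   = 125.0 Hz

125.0 Hz


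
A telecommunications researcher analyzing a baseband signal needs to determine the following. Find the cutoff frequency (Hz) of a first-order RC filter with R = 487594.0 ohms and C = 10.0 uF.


Cutoff frequency of a first-order RC filter:
fc = 1 / (2 * pi * R * C)
C = 10.0 uF = 1e-05 F
fc = 1 / (2 * pi * 487594.0 * 1e-05)
   = 1 / 30.636434566689
   = 0.032641 Hz

0.032641 Hz


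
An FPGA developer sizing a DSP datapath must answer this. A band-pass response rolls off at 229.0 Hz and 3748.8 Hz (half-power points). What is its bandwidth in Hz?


Bandwidth is the difference of -3dB frequencies:
BW = f_high - f_low
   = 3748.8 - 229.0
   = 3519.8 Hz

3519.8 Hz


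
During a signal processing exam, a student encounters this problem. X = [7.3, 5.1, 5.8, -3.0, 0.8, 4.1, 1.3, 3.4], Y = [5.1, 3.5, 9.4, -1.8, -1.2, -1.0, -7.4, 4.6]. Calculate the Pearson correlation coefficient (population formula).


Pearson correlation coefficient (population):
r = cov(X,Y) / (std(X) * std(Y))
Mean X = 3.1, Mean Y = 1.4
Cov(X,Y) = 10.155
Std(X) = 3.077337, Std(Y) = 4.905864
r = 0.6727

0.6727


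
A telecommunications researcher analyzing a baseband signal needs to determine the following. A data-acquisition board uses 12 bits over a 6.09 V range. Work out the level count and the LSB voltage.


Step 1 — number of quantization levels:
L = 2^N = 2^12 = 4096

Step 2 — LSB step size:
delta = Vfs / L
      = 6.09 / 4096
      = 0.00148682 V

Levels = 4096; step size = 0.00148682 V


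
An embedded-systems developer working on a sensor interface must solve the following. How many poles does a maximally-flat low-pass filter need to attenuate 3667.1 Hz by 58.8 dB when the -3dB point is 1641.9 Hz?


Butterworth filter order formula:
n = log10(10^(A/10) - 1) / (2 * log10(f_stop/f_pass))
10^(58.8/10) - 1 = 758576.575
f_stop/f_pass = 3667.1 / 1641.9 = 2.2334
n = 8.4246 -> ceil = 9

9


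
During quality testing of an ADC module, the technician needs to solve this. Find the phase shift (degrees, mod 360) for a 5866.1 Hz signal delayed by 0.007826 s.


Phase shift from frequency and time delay:
phi = 360 * f * t_delay
    = 360 * 5866.1 * 0.007826
    = 16526.92 degrees
    mod 360 = 326.92 degrees

326.92 degrees


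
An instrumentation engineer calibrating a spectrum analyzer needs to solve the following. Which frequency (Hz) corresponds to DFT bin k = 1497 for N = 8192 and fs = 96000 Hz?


Frequency of DFT bin k:
f_k = k * fs / N
    = 1497 * 96000 / 8192
    = 143712000 / 8192
    = 17542.969 Hz

17542.969 Hz


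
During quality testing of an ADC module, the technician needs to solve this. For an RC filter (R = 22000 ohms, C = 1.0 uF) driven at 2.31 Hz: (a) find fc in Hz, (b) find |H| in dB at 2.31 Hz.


Step 1 — cutoff frequency:
fc = 1 / (2*pi*R*C)
C = 1.0 uF = 1e-06 F
fc = 1 / (2*pi*22000*1e-06)
   = 7.23432 Hz

Step 2 — magnitude at f = 2.31 Hz:
|H(f)| = 1 / sqrt(1 + (f/fc)^2)
f/fc = 2.31 / 7.23432 = 0.319311
|H| = 1 / sqrt(1 + 0.10196) = 0.9526143
|H|_dB = 20*log10(0.9526143) = -0.42 dB

fc = 7.23432 Hz; |H(2.31 Hz)| = -0.42 dB


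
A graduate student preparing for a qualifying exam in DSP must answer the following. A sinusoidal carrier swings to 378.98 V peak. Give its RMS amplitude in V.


RMS voltage for a sinusoidal waveform:
V_rms = V_peak / sqrt(2)
      = 378.98 / 1.414214
      = 267.979 V

267.979 V


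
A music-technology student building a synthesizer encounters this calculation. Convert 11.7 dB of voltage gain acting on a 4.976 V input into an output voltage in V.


Output voltage from dB gain:
V_out = V_in * 10^(gain_dB / 20)
      = 4.976 * 10^(11.7 / 20)
      = 4.976 * 3.845918
      = 19.1373 V

19.1373 V


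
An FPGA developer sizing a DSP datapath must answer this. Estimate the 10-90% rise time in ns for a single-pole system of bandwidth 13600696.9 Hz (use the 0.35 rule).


Rise time from bandwidth relationship:
tr = 0.35 / BW
   = 0.35 / 13600696.9
   = 2.573397544e-08 s
   = 25.734 ns

25.734 ns


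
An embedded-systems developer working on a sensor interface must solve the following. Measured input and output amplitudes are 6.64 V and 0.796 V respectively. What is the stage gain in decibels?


Voltage gain in dB:
G = 20 * log10(Vout / Vin)
  = 20 * log10(0.796 / 6.64)
  = 20 * log10(0.11988)
  = 20 * -0.921255
  = -18.43 dB

-18.43 dB


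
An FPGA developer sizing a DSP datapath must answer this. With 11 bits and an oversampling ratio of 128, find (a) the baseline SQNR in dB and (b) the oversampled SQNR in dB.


Step 1 — baseline SQNR at Nyquist:
SQNR_base = 6.02*N + 1.76
          = 6.02*11 + 1.76
          = 67.98 dB

Step 2 — oversampling processing gain:
G = 10*log10(OSR) = 10*log10(128) = 21.07 dB

Step 3 — total:
SQNR_total = 67.98 + 21.07 = 89.05 dB

Base SQNR = 67.98 dB; oversampled SQNR = 89.05 dB


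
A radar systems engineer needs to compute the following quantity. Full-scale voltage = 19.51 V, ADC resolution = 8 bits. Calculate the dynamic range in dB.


Dynamic range from full-scale to LSB:
V_min = V_max / 2^bits = 19.51 / 2^8
DR = 20 * log10(V_max / V_min)
   = 20 * log10(2^8)
   = 20 * 8 * log10(2)
   = 48.16 dB

48.16 dB


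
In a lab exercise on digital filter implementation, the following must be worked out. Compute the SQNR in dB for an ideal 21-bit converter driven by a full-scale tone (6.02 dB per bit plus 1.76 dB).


Theoretical SNR for a full-scale sinusoid:
SNR = 6.02 * N + 1.76
    = 6.02 * 21 + 1.76
    = 126.42 + 1.76
    = 128.18 dB

128.18 dB


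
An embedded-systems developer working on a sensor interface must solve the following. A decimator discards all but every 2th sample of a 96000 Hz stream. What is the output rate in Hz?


Decimation reduces the sample rate:
fs_out = fs_in / M
       = 96000 / 2
       = 48000.0 Hz

48000.0 Hz


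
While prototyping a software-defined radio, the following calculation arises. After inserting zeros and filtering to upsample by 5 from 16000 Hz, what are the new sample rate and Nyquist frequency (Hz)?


Step 1 — output sample rate after interpolation by L:
fs_out = L * fs_in = 5 * 16000 = 80000 Hz

Step 2 — Nyquist frequency of the output stream:
f_Nyq = fs_out / 2 = 80000 / 2 = 40000.0 Hz

fs_out = 80000 Hz; f_Nyquist = 40000.0 Hz


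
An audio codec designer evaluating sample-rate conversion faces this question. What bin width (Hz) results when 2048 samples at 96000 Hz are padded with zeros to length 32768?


Frequency resolution after zero-padding:
N_padded = 2048 * 16 = 32768
df = fs / N_padded
   = 96000 / 32768
   = 2.9297 Hz

2.9297 Hz


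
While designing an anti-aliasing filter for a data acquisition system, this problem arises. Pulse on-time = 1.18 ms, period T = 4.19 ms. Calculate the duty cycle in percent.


Duty cycle as a percentage:
DC = (t_on / T) * 100
   = (1.18 / 4.19) * 100
   = 0.281623 * 100
   = 28.16 %

28.16 %


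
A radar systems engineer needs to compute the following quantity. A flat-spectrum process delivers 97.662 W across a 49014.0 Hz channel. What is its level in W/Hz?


Power spectral density:
PSD = P / BW
    = 97.662 / 49014.0
    = 0.00199253 W/Hz

0.00199253 W/Hz


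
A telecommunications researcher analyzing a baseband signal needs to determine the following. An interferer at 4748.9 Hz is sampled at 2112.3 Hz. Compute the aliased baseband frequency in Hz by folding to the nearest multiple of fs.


Compute the nearest integer multiple of fs to the signal:
n = round(4748.9 / 2112.3) = 2
f_alias = |4748.9 - 2 * 2112.3|
        = |4748.9 - 4224.6|
        = 524.3 Hz

524.3


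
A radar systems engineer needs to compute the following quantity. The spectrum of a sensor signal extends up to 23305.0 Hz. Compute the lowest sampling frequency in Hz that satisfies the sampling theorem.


The Nyquist rate is twice the maximum frequency component.
fs_min = 2 * fmax
      = 2 * 23305.0
      = 46610.0 Hz

46610.0


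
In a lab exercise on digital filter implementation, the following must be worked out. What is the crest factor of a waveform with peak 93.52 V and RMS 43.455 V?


Crest factor is the ratio of peak to RMS:
CF = V_peak / V_rms
   = 93.52 / 43.455
   = 2.1521

2.1521


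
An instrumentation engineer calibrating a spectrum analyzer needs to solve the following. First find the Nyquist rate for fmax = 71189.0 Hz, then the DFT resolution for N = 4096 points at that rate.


Step 1 — Nyquist sampling rate:
fs = 2 * fmax = 2 * 71189.0 = 142378.0 Hz

Step 2 — DFT bin spacing:
df = fs / N = 142378.0 / 4096 = 34.7603 Hz

34.7603 Hz


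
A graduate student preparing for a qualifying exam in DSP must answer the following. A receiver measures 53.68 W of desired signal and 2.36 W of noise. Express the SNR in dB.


SNR in decibels:
SNR = 10 * log10(Ps / Pn)
    = 10 * log10(53.68 / 2.36)
    = 10 * log10(22.7458)
    = 10 * 1.3569
    = 13.57 dB

13.57 dB


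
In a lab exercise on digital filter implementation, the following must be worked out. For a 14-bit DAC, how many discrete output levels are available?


Number of quantization levels = 2^N
= 2^14
= 16384

16384


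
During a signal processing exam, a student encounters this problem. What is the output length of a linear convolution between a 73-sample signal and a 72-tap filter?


Linear convolution output length:
L = N + M - 1
  = 73 + 72 - 1
  = 144 samples

144


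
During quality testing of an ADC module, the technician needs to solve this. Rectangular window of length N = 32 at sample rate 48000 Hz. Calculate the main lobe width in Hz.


Main lobe width for a rectangular window:
Width = 2 * fs / N
      = 2 * 48000 / 32
      = 96000 / 32
      = 3000.0 Hz

3000.0 Hz


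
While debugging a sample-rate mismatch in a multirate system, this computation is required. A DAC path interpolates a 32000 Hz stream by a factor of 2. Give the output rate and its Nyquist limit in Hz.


Step 1 — output sample rate after interpolation by L:
fs_out = L * fs_in = 2 * 32000 = 64000 Hz

Step 2 — Nyquist frequency of the output stream:
f_Nyq = fs_out / 2 = 64000 / 2 = 32000.0 Hz

fs_out = 64000 Hz; f_Nyquist = 32000.0 Hz


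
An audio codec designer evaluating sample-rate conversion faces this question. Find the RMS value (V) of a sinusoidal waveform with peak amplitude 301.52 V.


RMS voltage for a sinusoidal waveform:
V_rms = V_peak / sqrt(2)
      = 301.52 / 1.414214
      = 213.207 V

213.207 V


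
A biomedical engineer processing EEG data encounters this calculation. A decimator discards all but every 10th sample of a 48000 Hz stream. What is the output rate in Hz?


Decimation reduces the sample rate:
fs_out = fs_in / M
       = 48000 / 10
       = 4800.0 Hz

4800.0 Hz


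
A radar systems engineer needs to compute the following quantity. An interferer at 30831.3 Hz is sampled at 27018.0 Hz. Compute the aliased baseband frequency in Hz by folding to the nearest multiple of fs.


Compute the nearest integer multiple of fs to the signal:
n = round(30831.3 / 27018.0) = 1
f_alias = |30831.3 - 1 * 27018.0|
        = |30831.3 - 27018.0|
        = 3813.3 Hz

3813.3


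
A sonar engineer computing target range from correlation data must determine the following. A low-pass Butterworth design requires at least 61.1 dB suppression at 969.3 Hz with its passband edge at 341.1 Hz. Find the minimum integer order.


Butterworth filter order formula:
n = log10(10^(A/10) - 1) / (2 * log10(f_stop/f_pass))
10^(61.1/10) - 1 = 1288248.5517
f_stop/f_pass = 969.3 / 341.1 = 2.8417
n = 6.7354 -> ceil = 7

7


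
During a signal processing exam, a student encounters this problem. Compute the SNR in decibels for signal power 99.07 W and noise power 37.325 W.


SNR in decibels:
SNR = 10 * log10(Ps / Pn)
    = 10 * log10(99.07 / 37.325)
    = 10 * log10(2.6543)
    = 10 * 0.4239
    = 4.24 dB

4.24 dB


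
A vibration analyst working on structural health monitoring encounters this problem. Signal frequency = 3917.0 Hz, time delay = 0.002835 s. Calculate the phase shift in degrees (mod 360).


Phase shift from frequency and time delay:
phi = 360 * f * t_delay
    = 360 * 3917.0 * 0.002835
    = 3997.69 degrees
    mod 360 = 37.69 degrees

37.69 degrees


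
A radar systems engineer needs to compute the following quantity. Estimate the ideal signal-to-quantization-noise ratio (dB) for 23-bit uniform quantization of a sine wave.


Theoretical SNR for a full-scale sinusoid:
SNR = 6.02 * N + 1.76
    = 6.02 * 23 + 1.76
    = 138.46 + 1.76
    = 140.22 dB

140.22 dB


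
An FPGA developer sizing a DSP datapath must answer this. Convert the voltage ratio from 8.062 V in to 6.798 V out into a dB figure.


Voltage gain in dB:
G = 20 * log10(Vout / Vin)
  = 20 * log10(6.798 / 8.062)
  = 20 * log10(0.843215)
  = 20 * -0.074062
  = -1.48 dB

-1.48 dB


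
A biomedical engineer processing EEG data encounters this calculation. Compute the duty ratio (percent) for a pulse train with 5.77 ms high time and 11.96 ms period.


Duty cycle as a percentage:
DC = (t_on / T) * 100
   = (5.77 / 11.96) * 100
   = 0.482441 * 100
   = 48.24 %

48.24 %


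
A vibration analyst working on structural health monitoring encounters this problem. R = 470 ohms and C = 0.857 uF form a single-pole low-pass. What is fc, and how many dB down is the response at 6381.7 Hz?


Step 1 — cutoff frequency:
fc = 1 / (2*pi*R*C)
C = 0.857 uF = 8.57e-07 F
fc = 1 / (2*pi*470*8.57e-07)
   = 395.131 Hz

Step 2 — magnitude at f = 6381.7 Hz:
|H(f)| = 1 / sqrt(1 + (f/fc)^2)
f/fc = 6381.7 / 395.131 = 16.150846
|H| = 1 / sqrt(1 + 260.849827) = 0.0617979
|H|_dB = 20*log10(0.0617979) = -24.18 dB

fc = 395.131 Hz; |H(6381.7 Hz)| = -24.18 dB


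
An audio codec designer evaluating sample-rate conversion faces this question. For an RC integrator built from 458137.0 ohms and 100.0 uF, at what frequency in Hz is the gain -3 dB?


Cutoff frequency of a first-order RC filter:
fc = 1 / (2 * pi * R * C)
C = 100.0 uF = 0.0001 F
fc = 1 / (2 * pi * 458137.0 * 0.0001)
   = 1 / 287.85596670753
   = 0.003474 Hz

0.003474 Hz


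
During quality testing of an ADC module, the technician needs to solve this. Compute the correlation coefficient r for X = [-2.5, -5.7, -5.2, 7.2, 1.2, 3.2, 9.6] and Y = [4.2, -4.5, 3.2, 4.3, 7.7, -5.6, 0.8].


Pearson correlation coefficient (population):
r = cov(X,Y) / (std(X) * std(Y))
Mean X = 1.1143, Mean Y = 1.4429
Cov(X,Y) = 2.459388
Std(X) = 5.513212, Std(Y) = 4.525123
r = 0.0986

0.0986


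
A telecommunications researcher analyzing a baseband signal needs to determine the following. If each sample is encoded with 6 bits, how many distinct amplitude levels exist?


Number of quantization levels = 2^N
= 2^6
= 64

64


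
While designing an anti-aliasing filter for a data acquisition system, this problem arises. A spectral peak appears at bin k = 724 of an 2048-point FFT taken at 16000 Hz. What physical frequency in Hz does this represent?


Frequency of DFT bin k:
f_k = k * fs / N
    = 724 * 16000 / 2048
    = 11584000 / 2048
    = 5656.25 Hz

5656.25 Hz


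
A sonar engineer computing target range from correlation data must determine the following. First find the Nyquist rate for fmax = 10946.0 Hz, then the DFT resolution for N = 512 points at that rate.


Step 1 — Nyquist sampling rate:
fs = 2 * fmax = 2 * 10946.0 = 21892.0 Hz

Step 2 — DFT bin spacing:
df = fs / N = 21892.0 / 512 = 42.7578 Hz

42.7578 Hz


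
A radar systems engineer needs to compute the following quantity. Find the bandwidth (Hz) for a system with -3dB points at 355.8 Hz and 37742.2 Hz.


Bandwidth is the difference of -3dB frequencies:
BW = f_high - f_low
   = 37742.2 - 355.8
   = 37386.4 Hz

37386.4 Hz


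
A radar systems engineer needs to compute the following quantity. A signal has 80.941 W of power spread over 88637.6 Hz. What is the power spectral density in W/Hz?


Power spectral density:
PSD = P / BW
    = 80.941 / 88637.6
    = 0.00091317 W/Hz

0.00091317 W/Hz


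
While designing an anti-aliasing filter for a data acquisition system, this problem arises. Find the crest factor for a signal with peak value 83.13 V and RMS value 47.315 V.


Crest factor is the ratio of peak to RMS:
CF = V_peak / V_rms
   = 83.13 / 47.315
   = 1.7569

1.7569


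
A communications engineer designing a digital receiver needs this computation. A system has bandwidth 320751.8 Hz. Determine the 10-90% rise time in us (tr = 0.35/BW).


Rise time from bandwidth relationship:
tr = 0.35 / BW
   = 0.35 / 320751.8
   = 1.091186394e-06 s
   = 1.0912 us

1.0912 us


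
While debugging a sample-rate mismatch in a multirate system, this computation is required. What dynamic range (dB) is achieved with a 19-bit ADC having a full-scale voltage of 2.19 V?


Dynamic range from full-scale to LSB:
V_min = V_max / 2^bits = 2.19 / 2^19
DR = 20 * log10(V_max / V_min)
   = 20 * log10(2^19)
   = 20 * 19 * log10(2)
   = 114.39 dB

114.39 dB


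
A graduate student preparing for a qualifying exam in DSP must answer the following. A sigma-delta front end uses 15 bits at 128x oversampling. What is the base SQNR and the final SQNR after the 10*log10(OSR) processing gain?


Step 1 — baseline SQNR at Nyquist:
SQNR_base = 6.02*N + 1.76
          = 6.02*15 + 1.76
          = 92.06 dB

Step 2 — oversampling processing gain:
G = 10*log10(OSR) = 10*log10(128) = 21.07 dB

Step 3 — total:
SQNR_total = 92.06 + 21.07 = 113.13 dB

Base SQNR = 92.06 dB; oversampled SQNR = 113.13 dB


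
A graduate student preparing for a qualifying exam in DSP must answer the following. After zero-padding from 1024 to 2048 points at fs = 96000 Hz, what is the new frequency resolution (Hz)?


Frequency resolution after zero-padding:
N_padded = 1024 * 2 = 2048
df = fs / N_padded
   = 96000 / 2048
   = 46.875 Hz

46.875 Hz


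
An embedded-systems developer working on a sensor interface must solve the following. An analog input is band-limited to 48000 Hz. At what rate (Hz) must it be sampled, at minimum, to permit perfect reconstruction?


The Nyquist rate is twice the maximum frequency component.
fs_min = 2 * fmax
      = 2 * 48000
      = 96000 Hz

96000


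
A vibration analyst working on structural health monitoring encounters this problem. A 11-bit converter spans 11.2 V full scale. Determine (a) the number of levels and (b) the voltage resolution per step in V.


Step 1 — number of quantization levels:
L = 2^N = 2^11 = 2048

Step 2 — LSB step size:
delta = Vfs / L
      = 11.2 / 2048
      = 0.00546875 V

Levels = 2048; step size = 0.00546875 V


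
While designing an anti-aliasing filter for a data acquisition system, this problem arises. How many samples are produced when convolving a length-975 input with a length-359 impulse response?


Linear convolution output length:
L = N + M - 1
  = 975 + 359 - 1
  = 1333 samples

1333


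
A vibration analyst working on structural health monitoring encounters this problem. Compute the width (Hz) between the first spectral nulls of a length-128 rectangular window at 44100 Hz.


Main lobe width for a rectangular window:
Width = 2 * fs / N
      = 2 * 44100 / 128
      = 88200 / 128
      = 689.062 Hz

689.062 Hz


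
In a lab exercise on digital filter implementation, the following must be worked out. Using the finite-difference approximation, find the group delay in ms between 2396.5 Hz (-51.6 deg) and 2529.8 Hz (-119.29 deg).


Group delay from phase difference:
tau = -d(phi)/d(omega)
d(phi) = -67.69 deg = -1.181413 rad
d(omega) = 2*pi*(2529.8 - 2396.5) = 837.5486 rad/s
tau = -(-1.181413) / 837.5486
    = 1.4106 ms

1.4106 ms


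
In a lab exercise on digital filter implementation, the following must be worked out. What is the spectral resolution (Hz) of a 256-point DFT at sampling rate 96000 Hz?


DFT frequency resolution:
df = fs / N
   = 96000 / 256
   = 375.0 Hz

375.0 Hz


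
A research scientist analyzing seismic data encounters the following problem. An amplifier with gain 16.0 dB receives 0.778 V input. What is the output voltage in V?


Output voltage from dB gain:
V_out = V_in * 10^(gain_dB / 20)
      = 0.778 * 10^(16.0 / 20)
      = 0.778 * 6.309573
      = 4.9088 V

4.9088 V


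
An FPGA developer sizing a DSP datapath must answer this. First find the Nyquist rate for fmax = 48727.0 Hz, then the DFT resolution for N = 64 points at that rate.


Step 1 — Nyquist sampling rate:
fs = 2 * fmax = 2 * 48727.0 = 97454.0 Hz

Step 2 — DFT bin spacing:
df = fs / N = 97454.0 / 64 = 1522.7188 Hz

1522.7188 Hz


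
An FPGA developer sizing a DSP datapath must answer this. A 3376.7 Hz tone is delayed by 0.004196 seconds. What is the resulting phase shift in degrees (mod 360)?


Phase shift from frequency and time delay:
phi = 360 * f * t_delay
    = 360 * 3376.7 * 0.004196
    = 5100.71 degrees
    mod 360 = 60.71 degrees

60.71 degrees


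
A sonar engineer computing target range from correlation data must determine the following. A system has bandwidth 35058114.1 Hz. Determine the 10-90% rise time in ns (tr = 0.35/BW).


Rise time from bandwidth relationship:
tr = 0.35 / BW
   = 0.35 / 35058114.1
   = 9.983423495e-09 s
   = 9.9834 ns

9.9834 ns


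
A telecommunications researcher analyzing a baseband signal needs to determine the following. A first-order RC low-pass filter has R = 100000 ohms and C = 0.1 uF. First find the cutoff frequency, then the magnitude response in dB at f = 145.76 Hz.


Step 1 — cutoff frequency:
fc = 1 / (2*pi*R*C)
C = 0.1 uF = 1e-07 F
fc = 1 / (2*pi*100000*1e-07)
   = 15.9155 Hz

Step 2 — magnitude at f = 145.76 Hz:
|H(f)| = 1 / sqrt(1 + (f/fc)^2)
f/fc = 145.76 / 15.9155 = 9.158368
|H| = 1 / sqrt(1 + 83.875704) = 0.1085446
|H|_dB = 20*log10(0.1085446) = -19.29 dB

fc = 15.9155 Hz; |H(145.76 Hz)| = -19.29 dB


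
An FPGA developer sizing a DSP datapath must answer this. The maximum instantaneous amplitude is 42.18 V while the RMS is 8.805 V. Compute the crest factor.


Crest factor is the ratio of peak to RMS:
CF = V_peak / V_rms
   = 42.18 / 8.805
   = 4.7905

4.7905


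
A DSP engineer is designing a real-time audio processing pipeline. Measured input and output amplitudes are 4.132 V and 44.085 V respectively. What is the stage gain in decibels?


Voltage gain in dB:
G = 20 * log10(Vout / Vin)
  = 20 * log10(44.085 / 4.132)
  = 20 * log10(10.669167)
  = 20 * 1.028131
  = 20.56 dB

20.56 dB


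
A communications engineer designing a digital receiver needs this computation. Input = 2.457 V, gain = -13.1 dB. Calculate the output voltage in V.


Output voltage from dB gain:
V_out = V_in * 10^(gain_dB / 20)
      = 2.457 * 10^(-13.1 / 20)
      = 2.457 * 0.221309
      = 0.5438 V

0.5438 V


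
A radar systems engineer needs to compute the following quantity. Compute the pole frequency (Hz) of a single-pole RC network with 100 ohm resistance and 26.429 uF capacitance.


Cutoff frequency of a first-order RC filter:
fc = 1 / (2 * pi * R * C)
C = 26.429 uF = 2.6429e-05 F
fc = 1 / (2 * pi * 100 * 2.6429e-05)
   = 1 / 0.016605830448345
   = 60.219813 Hz

60.219813 Hz


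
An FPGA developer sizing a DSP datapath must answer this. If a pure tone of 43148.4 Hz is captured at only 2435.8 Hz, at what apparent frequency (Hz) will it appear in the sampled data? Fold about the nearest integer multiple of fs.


Compute the nearest integer multiple of fs to the signal:
n = round(43148.4 / 2435.8) = 18
f_alias = |43148.4 - 18 * 2435.8|
        = |43148.4 - 43844.4|
        = 696.0 Hz

696.0


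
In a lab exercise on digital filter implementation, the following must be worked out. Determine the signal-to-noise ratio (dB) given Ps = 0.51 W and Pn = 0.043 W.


SNR in decibels:
SNR = 10 * log10(Ps / Pn)
    = 10 * log10(0.51 / 0.043)
    = 10 * log10(11.8605)
    = 10 * 1.0741
    = 10.74 dB

10.74 dB


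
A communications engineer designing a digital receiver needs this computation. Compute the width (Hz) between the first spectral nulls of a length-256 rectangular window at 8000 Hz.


Main lobe width for a rectangular window:
Width = 2 * fs / N
      = 2 * 8000 / 256
      = 16000 / 256
      = 62.5 Hz

62.5 Hz


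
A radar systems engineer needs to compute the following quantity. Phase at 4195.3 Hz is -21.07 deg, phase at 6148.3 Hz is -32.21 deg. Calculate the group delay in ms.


Group delay from phase difference:
tau = -d(phi)/d(omega)
d(phi) = -11.14 deg = -0.19443 rad
d(omega) = 2*pi*(6148.3 - 4195.3) = 12271.0609 rad/s
tau = -(-0.19443) / 12271.0609
    = 0.0158 ms

0.0158 ms


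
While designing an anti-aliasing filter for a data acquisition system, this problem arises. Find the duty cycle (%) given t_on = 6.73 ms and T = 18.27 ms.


Duty cycle as a percentage:
DC = (t_on / T) * 100
   = (6.73 / 18.27) * 100
   = 0.368363 * 100
   = 36.84 %

36.84 %


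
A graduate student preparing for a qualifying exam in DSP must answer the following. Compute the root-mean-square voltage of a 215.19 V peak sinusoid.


RMS voltage for a sinusoidal waveform:
V_rms = V_peak / sqrt(2)
      = 215.19 / 1.414214
      = 152.162 V

152.162 V


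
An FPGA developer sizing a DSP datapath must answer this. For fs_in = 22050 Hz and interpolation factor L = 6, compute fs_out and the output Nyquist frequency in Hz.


Step 1 — output sample rate after interpolation by L:
fs_out = L * fs_in = 6 * 22050 = 132300 Hz

Step 2 — Nyquist frequency of the output stream:
f_Nyq = fs_out / 2 = 132300 / 2 = 66150.0 Hz

fs_out = 132300 Hz; f_Nyquist = 66150.0 Hz


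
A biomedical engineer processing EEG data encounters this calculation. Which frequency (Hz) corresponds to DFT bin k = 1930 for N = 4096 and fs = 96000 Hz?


Frequency of DFT bin k:
f_k = k * fs / N
    = 1930 * 96000 / 4096
    = 185280000 / 4096
    = 45234.375 Hz

45234.375 Hz


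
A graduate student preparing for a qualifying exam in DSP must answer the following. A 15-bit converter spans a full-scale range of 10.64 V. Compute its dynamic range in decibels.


Dynamic range from full-scale to LSB:
V_min = V_max / 2^bits = 10.64 / 2^15
DR = 20 * log10(V_max / V_min)
   = 20 * log10(2^15)
   = 20 * 15 * log10(2)
   = 90.31 dB

90.31 dB


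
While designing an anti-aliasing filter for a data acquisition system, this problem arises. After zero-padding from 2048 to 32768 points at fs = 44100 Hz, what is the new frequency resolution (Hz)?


Frequency resolution after zero-padding:
N_padded = 2048 * 16 = 32768
df = fs / N_padded
   = 44100 / 32768
   = 1.3458 Hz

1.3458 Hz


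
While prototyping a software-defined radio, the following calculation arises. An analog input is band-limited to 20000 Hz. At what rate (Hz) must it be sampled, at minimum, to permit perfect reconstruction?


The Nyquist rate is twice the maximum frequency component.
fs_min = 2 * fmax
      = 2 * 20000
      = 40000 Hz

40000


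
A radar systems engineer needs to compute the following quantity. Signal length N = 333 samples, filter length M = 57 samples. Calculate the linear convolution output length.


Linear convolution output length:
L = N + M - 1
  = 333 + 57 - 1
  = 389 samples

389


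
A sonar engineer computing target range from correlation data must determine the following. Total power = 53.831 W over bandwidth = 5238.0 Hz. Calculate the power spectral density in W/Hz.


Power spectral density:
PSD = P / BW
    = 53.831 / 5238.0
    = 0.01027701 W/Hz

0.01027701 W/Hz


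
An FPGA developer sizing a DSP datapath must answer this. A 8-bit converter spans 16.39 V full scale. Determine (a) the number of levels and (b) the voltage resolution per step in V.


Step 1 — number of quantization levels:
L = 2^N = 2^8 = 256

Step 2 — LSB step size:
delta = Vfs / L
      = 16.39 / 256
      = 0.06402344 V

Levels = 256; step size = 0.06402344 V
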